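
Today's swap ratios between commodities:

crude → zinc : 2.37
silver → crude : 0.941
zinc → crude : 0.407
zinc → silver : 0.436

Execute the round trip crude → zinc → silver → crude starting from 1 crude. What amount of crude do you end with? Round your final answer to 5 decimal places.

0.97235

1 crude × 2.37 = 2.37 zinc
2.37 zinc × 0.436 = 1.03332 silver
1.03332 silver × 0.941 = 0.97235412 crude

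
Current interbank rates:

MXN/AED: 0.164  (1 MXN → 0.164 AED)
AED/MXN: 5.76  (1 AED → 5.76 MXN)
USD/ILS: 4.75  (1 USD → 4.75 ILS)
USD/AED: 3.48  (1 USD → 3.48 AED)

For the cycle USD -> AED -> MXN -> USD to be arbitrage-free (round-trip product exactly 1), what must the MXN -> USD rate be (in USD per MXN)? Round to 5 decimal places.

0.04989

Known legs of the cycle: 3.48 × 5.76 = 20.0448
For no arbitrage the full-cycle product must be 1, so the missing rate is 1 / 20.0448 ≈ 0.0498883.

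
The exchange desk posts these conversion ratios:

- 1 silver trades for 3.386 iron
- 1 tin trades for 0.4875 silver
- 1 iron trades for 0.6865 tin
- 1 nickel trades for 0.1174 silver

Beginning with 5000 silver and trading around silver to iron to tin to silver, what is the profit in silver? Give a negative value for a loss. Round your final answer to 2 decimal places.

5000 silver × 3.386 = 16930 iron
16930 iron × 0.6865 = 11622.445 tin
11622.445 tin × 0.4875 = 5665.9419375 silver
Net change: 5665.9419375 − 5000 = 665.9419375 silver

665.94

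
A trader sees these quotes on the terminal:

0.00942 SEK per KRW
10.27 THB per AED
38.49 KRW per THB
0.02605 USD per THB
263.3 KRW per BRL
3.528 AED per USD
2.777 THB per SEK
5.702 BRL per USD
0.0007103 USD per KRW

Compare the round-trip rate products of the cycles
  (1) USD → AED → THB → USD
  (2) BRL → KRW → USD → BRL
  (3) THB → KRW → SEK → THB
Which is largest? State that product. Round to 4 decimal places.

1.0664

(1) 3.528 × 10.27 × 0.02605 = 0.94386
(2) 263.3 × 0.0007103 × 5.702 = 1.06640
(3) 38.49 × 0.00942 × 2.777 = 1.00687
Highest is cycle (2) at 1.0664 (>1, arbitrage).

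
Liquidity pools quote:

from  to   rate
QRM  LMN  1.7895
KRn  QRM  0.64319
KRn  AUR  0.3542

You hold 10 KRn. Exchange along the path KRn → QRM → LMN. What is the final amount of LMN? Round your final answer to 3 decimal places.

11.510

10 KRn × 0.64319 = 6.4319 QRM
6.4319 QRM × 1.7895 = 11.50988505 LMN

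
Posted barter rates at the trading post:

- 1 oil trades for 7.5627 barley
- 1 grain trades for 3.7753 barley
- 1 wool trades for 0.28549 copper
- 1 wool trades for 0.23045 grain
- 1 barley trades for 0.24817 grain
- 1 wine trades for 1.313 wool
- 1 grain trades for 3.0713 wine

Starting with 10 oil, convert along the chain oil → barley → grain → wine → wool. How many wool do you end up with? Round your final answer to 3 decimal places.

10 oil × 7.5627 = 75.627 barley
75.627 barley × 0.24817 = 18.76835259 grain
18.76835259 grain × 3.0713 = 57.643241309667 wine
57.643241309667 wine × 1.313 = 75.685575839592771 wool

75.686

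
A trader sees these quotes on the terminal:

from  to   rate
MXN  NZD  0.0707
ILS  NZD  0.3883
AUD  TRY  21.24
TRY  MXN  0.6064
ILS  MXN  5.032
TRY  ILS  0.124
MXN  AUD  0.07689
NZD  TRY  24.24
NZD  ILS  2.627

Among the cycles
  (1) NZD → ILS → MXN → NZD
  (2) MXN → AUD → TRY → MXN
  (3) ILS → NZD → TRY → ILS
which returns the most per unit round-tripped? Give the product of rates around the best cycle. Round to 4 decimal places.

(1) 2.627 × 5.032 × 0.0707 = 0.93459
(2) 0.07689 × 21.24 × 0.6064 = 0.99034
(3) 0.3883 × 24.24 × 0.124 = 1.16714
Highest is cycle (3) at 1.1671 (>1, arbitrage).

1.1671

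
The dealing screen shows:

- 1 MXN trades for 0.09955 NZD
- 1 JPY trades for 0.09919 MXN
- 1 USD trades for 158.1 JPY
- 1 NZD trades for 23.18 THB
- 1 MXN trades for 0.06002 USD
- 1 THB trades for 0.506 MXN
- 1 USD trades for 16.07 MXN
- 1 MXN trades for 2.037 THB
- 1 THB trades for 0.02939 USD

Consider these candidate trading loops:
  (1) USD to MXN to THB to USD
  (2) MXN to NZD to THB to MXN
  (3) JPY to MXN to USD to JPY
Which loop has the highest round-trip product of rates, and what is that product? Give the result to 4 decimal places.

(1) 16.07 × 2.037 × 0.02939 = 0.96207
(2) 0.09955 × 23.18 × 0.506 = 1.16763
(3) 0.09919 × 0.06002 × 158.1 = 0.94123
Highest is cycle (2) at 1.1676 (>1, arbitrage).

1.1676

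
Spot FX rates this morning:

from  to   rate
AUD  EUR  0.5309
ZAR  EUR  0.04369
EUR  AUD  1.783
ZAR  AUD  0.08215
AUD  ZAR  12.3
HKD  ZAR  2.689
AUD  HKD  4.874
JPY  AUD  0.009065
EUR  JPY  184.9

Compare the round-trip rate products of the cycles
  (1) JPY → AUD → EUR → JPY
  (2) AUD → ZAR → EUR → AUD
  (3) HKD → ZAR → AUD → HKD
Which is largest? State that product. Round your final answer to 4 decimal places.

(1) 0.009065 × 0.5309 × 184.9 = 0.88985
(2) 12.3 × 0.04369 × 1.783 = 0.95816
(3) 2.689 × 0.08215 × 4.874 = 1.07667
Highest is cycle (3) at 1.0767 (>1, arbitrage).

1.0767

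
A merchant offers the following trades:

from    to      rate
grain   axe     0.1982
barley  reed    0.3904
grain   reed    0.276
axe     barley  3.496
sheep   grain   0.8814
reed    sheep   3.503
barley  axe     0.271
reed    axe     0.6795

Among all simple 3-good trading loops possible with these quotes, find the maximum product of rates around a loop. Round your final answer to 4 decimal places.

barley→reed→axe→barley: 0.3904 × 0.6795 × 3.496 = 0.92741
grain→reed→sheep→grain: 0.276 × 3.503 × 0.8814 = 0.85216
Maximum is barley→reed→axe→barley at 0.9274; no arbitrage — every cycle loses value.

0.9274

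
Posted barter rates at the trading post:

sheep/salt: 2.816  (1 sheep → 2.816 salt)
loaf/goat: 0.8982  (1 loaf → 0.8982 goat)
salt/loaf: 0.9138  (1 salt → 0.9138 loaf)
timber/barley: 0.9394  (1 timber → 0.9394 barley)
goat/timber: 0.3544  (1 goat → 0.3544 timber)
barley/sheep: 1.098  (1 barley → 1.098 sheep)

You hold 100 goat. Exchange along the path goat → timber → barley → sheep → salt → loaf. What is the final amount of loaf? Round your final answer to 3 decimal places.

94.066

100 goat × 0.3544 = 35.44 timber
35.44 timber × 0.9394 = 33.292336 barley
33.292336 barley × 1.098 = 36.554984928 sheep
36.554984928 sheep × 2.816 = 102.938837557248 salt
102.938837557248 salt × 0.9138 = 94.0655097598132224 loaf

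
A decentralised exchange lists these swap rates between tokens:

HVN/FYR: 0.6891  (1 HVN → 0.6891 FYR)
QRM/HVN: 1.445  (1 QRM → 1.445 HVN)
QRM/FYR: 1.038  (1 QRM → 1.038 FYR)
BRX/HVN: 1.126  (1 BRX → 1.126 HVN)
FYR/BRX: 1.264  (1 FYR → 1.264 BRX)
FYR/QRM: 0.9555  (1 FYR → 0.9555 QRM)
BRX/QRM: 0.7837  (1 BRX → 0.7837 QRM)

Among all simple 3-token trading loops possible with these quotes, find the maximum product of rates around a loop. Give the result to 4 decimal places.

FYR→BRX→QRM→FYR: 1.264 × 0.7837 × 1.038 = 1.02824
FYR→BRX→HVN→FYR: 1.264 × 1.126 × 0.6891 = 0.98077
FYR→QRM→HVN→FYR: 0.9555 × 1.445 × 0.6891 = 0.95144
Maximum is FYR→BRX→QRM→FYR at 1.0282; arbitrage exists.

1.0282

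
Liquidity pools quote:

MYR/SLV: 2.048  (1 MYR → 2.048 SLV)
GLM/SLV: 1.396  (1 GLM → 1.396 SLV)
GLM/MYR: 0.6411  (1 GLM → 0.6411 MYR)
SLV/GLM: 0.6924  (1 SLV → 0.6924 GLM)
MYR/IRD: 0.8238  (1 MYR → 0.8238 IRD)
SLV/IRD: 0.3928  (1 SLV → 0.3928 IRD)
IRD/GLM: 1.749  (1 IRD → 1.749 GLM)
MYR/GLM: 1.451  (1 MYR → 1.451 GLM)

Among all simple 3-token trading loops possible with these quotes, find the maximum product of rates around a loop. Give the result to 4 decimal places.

0.9591

IRD→GLM→SLV→IRD: 1.749 × 1.396 × 0.3928 = 0.95906
IRD→GLM→MYR→IRD: 1.749 × 0.6411 × 0.8238 = 0.92371
SLV→GLM→MYR→SLV: 0.6924 × 0.6411 × 2.048 = 0.90910
Maximum is IRD→GLM→SLV→IRD at 0.9591; no arbitrage — every cycle loses value.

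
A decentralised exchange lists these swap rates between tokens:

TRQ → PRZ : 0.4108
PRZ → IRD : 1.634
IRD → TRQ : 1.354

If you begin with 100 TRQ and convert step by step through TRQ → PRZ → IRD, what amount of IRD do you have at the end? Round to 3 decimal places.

100 TRQ × 0.4108 = 41.08 PRZ
41.08 PRZ × 1.634 = 67.12472 IRD

67.125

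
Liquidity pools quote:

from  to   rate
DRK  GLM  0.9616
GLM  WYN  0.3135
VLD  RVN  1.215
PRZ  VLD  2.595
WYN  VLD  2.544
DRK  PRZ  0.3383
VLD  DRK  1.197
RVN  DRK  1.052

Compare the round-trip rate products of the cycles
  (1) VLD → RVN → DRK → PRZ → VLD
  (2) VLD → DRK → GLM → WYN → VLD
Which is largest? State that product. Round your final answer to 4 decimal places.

1.1221

(1) 1.215 × 1.052 × 0.3383 × 2.595 = 1.12210
(2) 1.197 × 0.9616 × 0.3135 × 2.544 = 0.91800
Highest is cycle (1) at 1.1221 (>1, arbitrage).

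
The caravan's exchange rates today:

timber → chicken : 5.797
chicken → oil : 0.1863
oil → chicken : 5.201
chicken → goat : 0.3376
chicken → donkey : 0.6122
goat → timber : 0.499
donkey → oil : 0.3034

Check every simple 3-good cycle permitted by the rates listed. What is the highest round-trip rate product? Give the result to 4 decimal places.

chicken→goat→timber→chicken: 0.3376 × 0.499 × 5.797 = 0.97658
oil→chicken→donkey→oil: 5.201 × 0.6122 × 0.3034 = 0.96604
Maximum is chicken→goat→timber→chicken at 0.9766; no arbitrage — every cycle loses value.

0.9766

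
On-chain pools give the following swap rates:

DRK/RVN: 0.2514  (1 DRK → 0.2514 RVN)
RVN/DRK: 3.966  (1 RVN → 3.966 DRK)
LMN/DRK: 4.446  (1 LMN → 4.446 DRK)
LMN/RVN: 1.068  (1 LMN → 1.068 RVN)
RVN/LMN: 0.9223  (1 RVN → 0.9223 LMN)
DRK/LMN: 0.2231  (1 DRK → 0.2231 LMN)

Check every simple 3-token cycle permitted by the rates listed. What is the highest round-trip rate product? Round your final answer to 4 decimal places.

DRK→RVN→LMN→DRK: 0.2514 × 0.9223 × 4.446 = 1.03088
DRK→LMN→RVN→DRK: 0.2231 × 1.068 × 3.966 = 0.94498
Maximum is DRK→RVN→LMN→DRK at 1.0309; arbitrage exists.

1.0309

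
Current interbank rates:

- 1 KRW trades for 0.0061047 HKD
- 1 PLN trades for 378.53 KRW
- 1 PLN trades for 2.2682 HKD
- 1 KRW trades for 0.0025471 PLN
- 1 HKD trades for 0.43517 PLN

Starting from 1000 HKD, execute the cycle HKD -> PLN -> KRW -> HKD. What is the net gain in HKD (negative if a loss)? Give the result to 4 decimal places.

1000 HKD × 0.43517 = 435.17 PLN
435.17 PLN × 378.53 = 164724.9001 KRW
164724.9001 KRW × 0.0061047 = 1005.59609764047 HKD
Net change: 1005.59609764047 − 1000 = 5.59609764047 HKD

5.5961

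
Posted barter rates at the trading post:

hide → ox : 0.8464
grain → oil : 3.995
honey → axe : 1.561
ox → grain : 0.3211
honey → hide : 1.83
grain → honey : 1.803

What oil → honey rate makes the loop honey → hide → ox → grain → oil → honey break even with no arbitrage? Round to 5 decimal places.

0.50329

Known legs of the cycle: 1.83 × 0.8464 × 0.3211 × 3.995 = 1.986935794584
For no arbitrage the full-cycle product must be 1, so the missing rate is 1 / 1.986935794584 ≈ 0.5032875.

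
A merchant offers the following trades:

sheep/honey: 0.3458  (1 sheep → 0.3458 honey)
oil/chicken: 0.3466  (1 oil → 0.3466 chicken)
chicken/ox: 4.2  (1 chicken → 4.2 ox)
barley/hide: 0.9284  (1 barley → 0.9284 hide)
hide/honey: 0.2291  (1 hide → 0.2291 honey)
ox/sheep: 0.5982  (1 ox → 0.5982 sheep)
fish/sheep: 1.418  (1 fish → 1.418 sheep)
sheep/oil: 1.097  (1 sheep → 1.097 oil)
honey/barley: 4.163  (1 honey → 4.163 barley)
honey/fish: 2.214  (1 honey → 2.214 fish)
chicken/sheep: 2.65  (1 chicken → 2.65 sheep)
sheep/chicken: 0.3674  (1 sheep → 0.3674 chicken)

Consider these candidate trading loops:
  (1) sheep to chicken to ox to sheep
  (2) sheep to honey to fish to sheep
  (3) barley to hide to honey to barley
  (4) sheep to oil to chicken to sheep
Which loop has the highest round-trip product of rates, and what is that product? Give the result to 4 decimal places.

1.0856

(1) 0.3674 × 4.2 × 0.5982 = 0.92307
(2) 0.3458 × 2.214 × 1.418 = 1.08562
(3) 0.9284 × 0.2291 × 4.163 = 0.88546
(4) 1.097 × 0.3466 × 2.65 = 1.00758
Highest is cycle (2) at 1.0856 (>1, arbitrage).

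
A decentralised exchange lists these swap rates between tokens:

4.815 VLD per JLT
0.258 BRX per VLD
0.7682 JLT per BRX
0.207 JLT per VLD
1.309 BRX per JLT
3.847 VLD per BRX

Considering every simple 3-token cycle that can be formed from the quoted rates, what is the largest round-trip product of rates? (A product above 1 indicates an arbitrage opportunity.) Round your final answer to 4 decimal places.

1.0424

JLT→BRX→VLD→JLT: 1.309 × 3.847 × 0.207 = 1.04239
JLT→VLD→BRX→JLT: 4.815 × 0.258 × 0.7682 = 0.95431
Maximum is JLT→BRX→VLD→JLT at 1.0424; arbitrage exists.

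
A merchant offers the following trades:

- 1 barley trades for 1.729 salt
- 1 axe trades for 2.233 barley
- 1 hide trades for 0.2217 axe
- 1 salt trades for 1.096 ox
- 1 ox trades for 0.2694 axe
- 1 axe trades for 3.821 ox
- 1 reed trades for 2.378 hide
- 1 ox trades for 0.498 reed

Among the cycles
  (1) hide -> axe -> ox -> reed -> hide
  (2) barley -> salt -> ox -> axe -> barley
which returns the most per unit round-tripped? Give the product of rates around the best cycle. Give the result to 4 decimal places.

(1) 0.2217 × 3.821 × 0.498 × 2.378 = 1.00319
(2) 1.729 × 1.096 × 0.2694 × 2.233 = 1.13997
Highest is cycle (2) at 1.1400 (>1, arbitrage).

1.1400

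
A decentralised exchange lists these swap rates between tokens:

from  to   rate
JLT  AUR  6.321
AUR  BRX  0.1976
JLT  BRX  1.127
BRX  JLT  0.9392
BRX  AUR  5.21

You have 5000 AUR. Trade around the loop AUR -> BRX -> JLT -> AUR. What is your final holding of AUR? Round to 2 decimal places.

5000 AUR × 0.1976 = 988 BRX
988 BRX × 0.9392 = 927.9296 JLT
927.9296 JLT × 6.321 = 5865.4430016 AUR

5865.44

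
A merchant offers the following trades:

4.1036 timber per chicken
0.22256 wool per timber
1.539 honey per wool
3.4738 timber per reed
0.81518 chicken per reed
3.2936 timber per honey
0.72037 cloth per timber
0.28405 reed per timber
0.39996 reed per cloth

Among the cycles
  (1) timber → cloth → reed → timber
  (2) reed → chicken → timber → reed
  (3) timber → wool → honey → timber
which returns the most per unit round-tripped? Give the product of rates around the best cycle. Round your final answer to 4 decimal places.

1.1281

(1) 0.72037 × 0.39996 × 3.4738 = 1.00087
(2) 0.81518 × 4.1036 × 0.28405 = 0.95020
(3) 0.22256 × 1.539 × 3.2936 = 1.12812
Highest is cycle (3) at 1.1281 (>1, arbitrage).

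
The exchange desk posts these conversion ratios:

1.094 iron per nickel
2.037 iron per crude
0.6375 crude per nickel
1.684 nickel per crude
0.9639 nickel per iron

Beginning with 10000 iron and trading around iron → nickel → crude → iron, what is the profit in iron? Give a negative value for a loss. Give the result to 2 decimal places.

2517.08

10000 iron × 0.9639 = 9639 nickel
9639 nickel × 0.6375 = 6144.8625 crude
6144.8625 crude × 2.037 = 12517.0849125 iron
Net change: 12517.0849125 − 10000 = 2517.0849125 iron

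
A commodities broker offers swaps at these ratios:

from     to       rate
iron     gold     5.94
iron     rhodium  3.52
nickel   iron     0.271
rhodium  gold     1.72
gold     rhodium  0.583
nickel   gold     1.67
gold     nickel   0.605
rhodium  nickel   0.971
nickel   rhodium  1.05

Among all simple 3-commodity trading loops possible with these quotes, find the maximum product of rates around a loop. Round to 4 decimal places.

1.0926

gold→nickel→rhodium→gold: 0.605 × 1.05 × 1.72 = 1.09263
gold→nickel→iron→gold: 0.605 × 0.271 × 5.94 = 0.97389
gold→rhodium→nickel→gold: 0.583 × 0.971 × 1.67 = 0.94538
iron→rhodium→nickel→iron: 3.52 × 0.971 × 0.271 = 0.92626
Maximum is gold→nickel→rhodium→gold at 1.0926; arbitrage exists.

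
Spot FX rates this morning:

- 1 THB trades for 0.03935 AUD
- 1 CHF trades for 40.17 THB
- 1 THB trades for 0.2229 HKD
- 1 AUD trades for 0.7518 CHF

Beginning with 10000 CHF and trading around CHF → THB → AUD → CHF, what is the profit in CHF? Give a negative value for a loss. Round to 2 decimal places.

1883.62

10000 CHF × 40.17 = 401700 THB
401700 THB × 0.03935 = 15806.895 AUD
15806.895 AUD × 0.7518 = 11883.623661 CHF
Net change: 11883.623661 − 10000 = 1883.623661 CHF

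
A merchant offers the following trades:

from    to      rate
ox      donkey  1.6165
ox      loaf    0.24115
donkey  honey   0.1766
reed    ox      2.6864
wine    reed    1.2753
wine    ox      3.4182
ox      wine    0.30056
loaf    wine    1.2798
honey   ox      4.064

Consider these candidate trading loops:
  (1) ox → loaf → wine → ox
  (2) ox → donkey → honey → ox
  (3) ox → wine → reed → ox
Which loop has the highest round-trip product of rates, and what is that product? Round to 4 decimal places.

1.1602

(1) 0.24115 × 1.2798 × 3.4182 = 1.05494
(2) 1.6165 × 0.1766 × 4.064 = 1.16017
(3) 0.30056 × 1.2753 × 2.6864 = 1.02971
Highest is cycle (2) at 1.1602 (>1, arbitrage).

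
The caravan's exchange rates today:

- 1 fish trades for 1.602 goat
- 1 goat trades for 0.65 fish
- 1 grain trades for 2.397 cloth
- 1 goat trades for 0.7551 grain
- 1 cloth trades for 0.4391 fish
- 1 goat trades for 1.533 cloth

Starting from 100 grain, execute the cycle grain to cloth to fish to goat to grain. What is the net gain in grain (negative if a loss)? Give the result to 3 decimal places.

27.321

100 grain × 2.397 = 239.7 cloth
239.7 cloth × 0.4391 = 105.25227 fish
105.25227 fish × 1.602 = 168.61413654 goat
168.61413654 goat × 0.7551 = 127.320534501354 grain
Net change: 127.320534501354 − 100 = 27.320534501354 grain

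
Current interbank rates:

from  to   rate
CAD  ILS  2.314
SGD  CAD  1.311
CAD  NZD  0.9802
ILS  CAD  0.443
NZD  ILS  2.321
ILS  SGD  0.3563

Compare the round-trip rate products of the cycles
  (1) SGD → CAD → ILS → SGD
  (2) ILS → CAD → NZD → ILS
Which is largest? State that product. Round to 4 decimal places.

(1) 1.311 × 2.314 × 0.3563 = 1.08089
(2) 0.443 × 0.9802 × 2.321 = 1.00784
Highest is cycle (1) at 1.0809 (>1, arbitrage).

1.0809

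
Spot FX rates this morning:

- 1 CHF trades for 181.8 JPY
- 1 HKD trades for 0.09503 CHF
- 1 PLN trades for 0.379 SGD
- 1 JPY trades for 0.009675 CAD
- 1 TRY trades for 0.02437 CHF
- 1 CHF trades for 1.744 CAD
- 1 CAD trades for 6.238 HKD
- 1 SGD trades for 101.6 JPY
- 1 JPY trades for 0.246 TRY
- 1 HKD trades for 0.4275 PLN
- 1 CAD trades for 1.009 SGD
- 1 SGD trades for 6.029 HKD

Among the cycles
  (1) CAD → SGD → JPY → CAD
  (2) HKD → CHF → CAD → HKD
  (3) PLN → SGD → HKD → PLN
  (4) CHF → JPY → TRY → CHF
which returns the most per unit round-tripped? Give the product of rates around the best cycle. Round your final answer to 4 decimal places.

1.0899

(1) 1.009 × 101.6 × 0.009675 = 0.99183
(2) 0.09503 × 1.744 × 6.238 = 1.03384
(3) 0.379 × 6.029 × 0.4275 = 0.97683
(4) 181.8 × 0.246 × 0.02437 = 1.08989
Highest is cycle (4) at 1.0899 (>1, arbitrage).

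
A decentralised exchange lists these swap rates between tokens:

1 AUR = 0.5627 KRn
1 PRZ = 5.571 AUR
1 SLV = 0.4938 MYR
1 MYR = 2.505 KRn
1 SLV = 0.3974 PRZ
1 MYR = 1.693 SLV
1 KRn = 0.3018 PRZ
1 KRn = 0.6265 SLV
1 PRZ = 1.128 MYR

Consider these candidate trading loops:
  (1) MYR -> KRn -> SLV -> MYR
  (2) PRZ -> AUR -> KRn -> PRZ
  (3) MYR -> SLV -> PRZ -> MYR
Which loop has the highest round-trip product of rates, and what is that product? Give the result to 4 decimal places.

0.9461

(1) 2.505 × 0.6265 × 0.4938 = 0.77496
(2) 5.571 × 0.5627 × 0.3018 = 0.94608
(3) 1.693 × 0.3974 × 1.128 = 0.75892
Highest is cycle (2) at 0.9461 (≤1, no arbitrage).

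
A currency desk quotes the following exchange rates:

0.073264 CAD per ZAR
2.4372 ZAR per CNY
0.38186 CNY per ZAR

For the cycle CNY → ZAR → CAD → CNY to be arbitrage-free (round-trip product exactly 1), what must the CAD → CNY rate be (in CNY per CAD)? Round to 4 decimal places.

Known legs of the cycle: 2.4372 × 0.073264 = 0.1785590208
For no arbitrage the full-cycle product must be 1, so the missing rate is 1 / 0.1785590208 ≈ 5.600389.

5.6004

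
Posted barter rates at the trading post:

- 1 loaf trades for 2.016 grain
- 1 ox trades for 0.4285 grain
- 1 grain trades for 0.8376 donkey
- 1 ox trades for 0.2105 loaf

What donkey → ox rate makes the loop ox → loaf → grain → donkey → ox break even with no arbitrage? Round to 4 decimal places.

Known legs of the cycle: 0.2105 × 2.016 × 0.8376 = 0.3554506368
For no arbitrage the full-cycle product must be 1, so the missing rate is 1 / 0.3554506368 ≈ 2.813330.

2.8133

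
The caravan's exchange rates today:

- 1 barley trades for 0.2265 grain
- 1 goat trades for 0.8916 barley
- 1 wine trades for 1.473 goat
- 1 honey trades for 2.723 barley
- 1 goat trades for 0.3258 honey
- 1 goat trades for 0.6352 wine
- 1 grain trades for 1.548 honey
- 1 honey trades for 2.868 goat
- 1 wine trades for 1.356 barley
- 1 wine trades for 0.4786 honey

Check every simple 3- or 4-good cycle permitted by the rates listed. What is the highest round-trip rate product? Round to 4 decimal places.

grain→honey→barley→grain: 1.548 × 2.723 × 0.2265 = 0.95474
goat→barley→grain→honey→goat: 0.8916 × 0.2265 × 1.548 × 2.868 = 0.89658
wine→honey→goat→wine: 0.4786 × 2.868 × 0.6352 = 0.87189
Maximum is grain→honey→barley→grain at 0.9547; no arbitrage — every cycle loses value.

0.9547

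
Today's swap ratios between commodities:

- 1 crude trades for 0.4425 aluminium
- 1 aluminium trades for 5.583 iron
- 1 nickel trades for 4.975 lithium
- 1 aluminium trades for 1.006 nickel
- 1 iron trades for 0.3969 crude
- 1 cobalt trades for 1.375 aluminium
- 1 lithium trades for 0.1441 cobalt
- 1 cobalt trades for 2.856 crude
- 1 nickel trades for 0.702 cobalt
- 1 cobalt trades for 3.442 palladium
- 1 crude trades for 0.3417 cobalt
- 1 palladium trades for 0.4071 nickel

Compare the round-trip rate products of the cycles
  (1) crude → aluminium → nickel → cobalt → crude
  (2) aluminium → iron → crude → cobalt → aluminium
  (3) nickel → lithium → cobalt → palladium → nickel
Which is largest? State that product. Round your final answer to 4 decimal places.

1.0411

(1) 0.4425 × 1.006 × 0.702 × 2.856 = 0.89250
(2) 5.583 × 0.3969 × 0.3417 × 1.375 = 1.04111
(3) 4.975 × 0.1441 × 3.442 × 0.4071 = 1.00454
Highest is cycle (2) at 1.0411 (>1, arbitrage).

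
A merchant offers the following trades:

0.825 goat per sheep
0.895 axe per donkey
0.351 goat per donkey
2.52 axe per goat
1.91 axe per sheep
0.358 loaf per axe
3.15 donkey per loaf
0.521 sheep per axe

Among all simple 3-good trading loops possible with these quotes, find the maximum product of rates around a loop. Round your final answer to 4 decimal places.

axe→sheep→goat→axe: 0.521 × 0.825 × 2.52 = 1.08316
loaf→donkey→axe→loaf: 3.15 × 0.895 × 0.358 = 1.00929
Maximum is axe→sheep→goat→axe at 1.0832; arbitrage exists.

1.0832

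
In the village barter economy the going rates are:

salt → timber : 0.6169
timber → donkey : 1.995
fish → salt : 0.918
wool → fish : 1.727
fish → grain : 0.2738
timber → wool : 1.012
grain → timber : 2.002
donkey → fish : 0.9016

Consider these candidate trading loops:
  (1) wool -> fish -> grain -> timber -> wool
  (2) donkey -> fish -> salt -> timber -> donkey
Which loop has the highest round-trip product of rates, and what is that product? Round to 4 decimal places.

1.0186

(1) 1.727 × 0.2738 × 2.002 × 1.012 = 0.95801
(2) 0.9016 × 0.918 × 0.6169 × 1.995 = 1.01862
Highest is cycle (2) at 1.0186 (>1, arbitrage).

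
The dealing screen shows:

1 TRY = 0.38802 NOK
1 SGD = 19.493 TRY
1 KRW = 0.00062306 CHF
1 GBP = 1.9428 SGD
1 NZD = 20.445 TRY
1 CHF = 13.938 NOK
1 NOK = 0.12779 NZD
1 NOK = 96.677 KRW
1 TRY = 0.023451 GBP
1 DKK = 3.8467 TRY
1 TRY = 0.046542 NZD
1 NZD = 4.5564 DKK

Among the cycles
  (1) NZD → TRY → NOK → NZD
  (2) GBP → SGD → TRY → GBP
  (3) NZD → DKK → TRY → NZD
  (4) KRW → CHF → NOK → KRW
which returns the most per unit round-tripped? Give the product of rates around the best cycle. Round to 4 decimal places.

1.0138

(1) 20.445 × 0.38802 × 0.12779 = 1.01377
(2) 1.9428 × 19.493 × 0.023451 = 0.88811
(3) 4.5564 × 3.8467 × 0.046542 = 0.81575
(4) 0.00062306 × 13.938 × 96.677 = 0.83956
Highest is cycle (1) at 1.0138 (>1, arbitrage).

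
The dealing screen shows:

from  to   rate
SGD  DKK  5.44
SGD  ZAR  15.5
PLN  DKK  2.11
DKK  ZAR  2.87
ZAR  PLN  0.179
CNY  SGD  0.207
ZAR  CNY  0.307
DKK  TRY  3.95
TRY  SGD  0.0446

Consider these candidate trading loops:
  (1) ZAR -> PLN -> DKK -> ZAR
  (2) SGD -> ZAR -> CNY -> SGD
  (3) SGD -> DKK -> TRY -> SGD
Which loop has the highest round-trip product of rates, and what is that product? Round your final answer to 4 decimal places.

(1) 0.179 × 2.11 × 2.87 = 1.08397
(2) 15.5 × 0.307 × 0.207 = 0.98501
(3) 5.44 × 3.95 × 0.0446 = 0.95836
Highest is cycle (1) at 1.0840 (>1, arbitrage).

1.0840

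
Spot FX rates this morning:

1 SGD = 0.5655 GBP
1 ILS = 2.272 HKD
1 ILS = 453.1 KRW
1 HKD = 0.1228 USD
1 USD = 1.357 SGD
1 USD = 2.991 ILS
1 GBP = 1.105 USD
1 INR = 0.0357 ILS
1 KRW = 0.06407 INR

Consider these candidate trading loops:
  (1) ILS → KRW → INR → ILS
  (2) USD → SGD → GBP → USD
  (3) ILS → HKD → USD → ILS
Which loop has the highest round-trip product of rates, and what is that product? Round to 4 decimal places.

1.0364

(1) 453.1 × 0.06407 × 0.0357 = 1.03638
(2) 1.357 × 0.5655 × 1.105 = 0.84796
(3) 2.272 × 0.1228 × 2.991 = 0.83449
Highest is cycle (1) at 1.0364 (>1, arbitrage).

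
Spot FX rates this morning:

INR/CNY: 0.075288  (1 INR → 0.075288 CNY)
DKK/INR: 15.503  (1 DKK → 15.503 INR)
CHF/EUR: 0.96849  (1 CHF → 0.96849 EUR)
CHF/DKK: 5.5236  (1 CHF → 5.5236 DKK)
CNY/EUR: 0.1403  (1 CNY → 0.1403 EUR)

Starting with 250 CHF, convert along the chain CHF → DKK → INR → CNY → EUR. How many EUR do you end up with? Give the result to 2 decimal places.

226.13

250 CHF × 5.5236 = 1380.9 DKK
1380.9 DKK × 15.503 = 21408.0927 INR
21408.0927 INR × 0.075288 = 1611.7724831976 CNY
1611.7724831976 CNY × 0.1403 = 226.13167939262328 EUR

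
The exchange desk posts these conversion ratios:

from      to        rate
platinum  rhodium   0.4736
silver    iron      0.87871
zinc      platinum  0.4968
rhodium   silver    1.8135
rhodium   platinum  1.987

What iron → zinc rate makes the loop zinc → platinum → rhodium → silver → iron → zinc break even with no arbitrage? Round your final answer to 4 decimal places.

Known legs of the cycle: 0.4968 × 0.4736 × 1.8135 × 0.87871 = 0.3749353679006208
For no arbitrage the full-cycle product must be 1, so the missing rate is 1 / 0.3749353679006208 ≈ 2.667126.

2.6671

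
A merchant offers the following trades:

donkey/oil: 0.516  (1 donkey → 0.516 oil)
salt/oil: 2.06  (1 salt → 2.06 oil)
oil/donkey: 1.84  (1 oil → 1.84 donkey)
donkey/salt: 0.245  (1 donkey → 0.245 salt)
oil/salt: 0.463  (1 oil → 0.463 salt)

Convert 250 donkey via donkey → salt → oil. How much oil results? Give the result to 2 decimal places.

250 donkey × 0.245 = 61.25 salt
61.25 salt × 2.06 = 126.175 oil

126.18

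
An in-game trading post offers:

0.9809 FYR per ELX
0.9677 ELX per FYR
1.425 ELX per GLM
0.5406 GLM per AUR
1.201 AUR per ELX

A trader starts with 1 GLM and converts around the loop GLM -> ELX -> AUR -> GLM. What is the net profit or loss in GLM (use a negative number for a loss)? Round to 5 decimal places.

-0.07480

1 GLM × 1.425 = 1.425 ELX
1.425 ELX × 1.201 = 1.711425 AUR
1.711425 AUR × 0.5406 = 0.925196355 GLM
Net change: 0.925196355 − 1 = -0.074803645 GLM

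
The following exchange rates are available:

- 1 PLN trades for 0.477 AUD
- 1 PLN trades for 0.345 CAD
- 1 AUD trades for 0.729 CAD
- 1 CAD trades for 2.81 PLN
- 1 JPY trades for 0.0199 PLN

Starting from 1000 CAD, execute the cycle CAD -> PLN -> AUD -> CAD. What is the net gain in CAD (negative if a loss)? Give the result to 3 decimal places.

1000 CAD × 2.81 = 2810 PLN
2810 PLN × 0.477 = 1340.37 AUD
1340.37 AUD × 0.729 = 977.12973 CAD
Net change: 977.12973 − 1000 = -22.87027 CAD

-22.870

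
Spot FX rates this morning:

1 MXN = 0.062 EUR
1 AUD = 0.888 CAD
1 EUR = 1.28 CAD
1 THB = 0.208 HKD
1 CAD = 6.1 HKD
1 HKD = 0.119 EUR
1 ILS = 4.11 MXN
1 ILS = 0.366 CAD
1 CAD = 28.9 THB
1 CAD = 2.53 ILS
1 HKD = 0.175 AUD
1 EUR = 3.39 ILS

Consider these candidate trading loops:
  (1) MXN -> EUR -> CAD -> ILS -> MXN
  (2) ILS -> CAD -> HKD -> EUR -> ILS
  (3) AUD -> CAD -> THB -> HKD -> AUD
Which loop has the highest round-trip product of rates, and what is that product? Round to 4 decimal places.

(1) 0.062 × 1.28 × 2.53 × 4.11 = 0.82521
(2) 0.366 × 6.1 × 0.119 × 3.39 = 0.90065
(3) 0.888 × 28.9 × 0.208 × 0.175 = 0.93414
Highest is cycle (3) at 0.9341 (≤1, no arbitrage).

0.9341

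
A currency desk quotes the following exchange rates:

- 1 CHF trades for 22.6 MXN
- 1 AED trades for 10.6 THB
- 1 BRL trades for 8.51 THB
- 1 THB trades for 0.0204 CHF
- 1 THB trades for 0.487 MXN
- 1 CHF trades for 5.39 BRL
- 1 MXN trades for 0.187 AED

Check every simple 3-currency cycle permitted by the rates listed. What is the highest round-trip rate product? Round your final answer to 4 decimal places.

MXN→AED→THB→MXN: 0.187 × 10.6 × 0.487 = 0.96533
THB→CHF→BRL→THB: 0.0204 × 5.39 × 8.51 = 0.93573
Maximum is MXN→AED→THB→MXN at 0.9653; no arbitrage — every cycle loses value.

0.9653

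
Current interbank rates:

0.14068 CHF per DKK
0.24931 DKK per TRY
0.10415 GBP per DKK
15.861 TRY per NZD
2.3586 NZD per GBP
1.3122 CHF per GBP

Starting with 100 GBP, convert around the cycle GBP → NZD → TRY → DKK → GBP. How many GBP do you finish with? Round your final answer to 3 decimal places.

100 GBP × 2.3586 = 235.86 NZD
235.86 NZD × 15.861 = 3740.97546 TRY
3740.97546 TRY × 0.24931 = 932.6625919326 DKK
932.6625919326 DKK × 0.10415 = 97.13680894978029 GBP

97.137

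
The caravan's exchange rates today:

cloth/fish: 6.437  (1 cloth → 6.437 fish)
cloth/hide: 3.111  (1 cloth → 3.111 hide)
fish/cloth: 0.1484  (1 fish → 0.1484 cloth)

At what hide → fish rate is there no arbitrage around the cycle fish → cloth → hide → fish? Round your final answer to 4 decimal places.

2.1660

Known legs of the cycle: 0.1484 × 3.111 = 0.4616724
For no arbitrage the full-cycle product must be 1, so the missing rate is 1 / 0.4616724 ≈ 2.166038.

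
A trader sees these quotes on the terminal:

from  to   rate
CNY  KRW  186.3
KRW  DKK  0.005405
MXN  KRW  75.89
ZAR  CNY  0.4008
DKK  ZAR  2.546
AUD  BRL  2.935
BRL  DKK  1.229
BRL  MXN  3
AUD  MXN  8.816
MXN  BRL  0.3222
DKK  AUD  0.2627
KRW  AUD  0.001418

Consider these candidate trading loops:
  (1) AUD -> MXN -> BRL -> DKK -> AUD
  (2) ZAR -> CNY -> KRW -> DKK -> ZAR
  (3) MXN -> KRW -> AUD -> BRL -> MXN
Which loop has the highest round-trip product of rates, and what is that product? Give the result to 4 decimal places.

1.0275

(1) 8.816 × 0.3222 × 1.229 × 0.2627 = 0.91708
(2) 0.4008 × 186.3 × 0.005405 × 2.546 = 1.02753
(3) 75.89 × 0.001418 × 2.935 × 3 = 0.94752
Highest is cycle (2) at 1.0275 (>1, arbitrage).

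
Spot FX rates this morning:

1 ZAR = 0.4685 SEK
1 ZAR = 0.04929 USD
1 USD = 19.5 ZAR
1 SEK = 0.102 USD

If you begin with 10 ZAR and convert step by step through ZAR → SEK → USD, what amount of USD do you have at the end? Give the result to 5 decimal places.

10 ZAR × 0.4685 = 4.685 SEK
4.685 SEK × 0.102 = 0.47787 USD

0.47787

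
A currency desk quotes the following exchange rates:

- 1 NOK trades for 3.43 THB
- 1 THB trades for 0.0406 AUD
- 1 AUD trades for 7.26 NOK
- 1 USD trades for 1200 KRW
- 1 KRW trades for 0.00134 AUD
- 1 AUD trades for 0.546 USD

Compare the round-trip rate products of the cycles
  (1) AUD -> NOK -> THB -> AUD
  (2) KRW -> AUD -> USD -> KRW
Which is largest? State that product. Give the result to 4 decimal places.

(1) 7.26 × 3.43 × 0.0406 = 1.01101
(2) 0.00134 × 0.546 × 1200 = 0.87797
Highest is cycle (1) at 1.0110 (>1, arbitrage).

1.0110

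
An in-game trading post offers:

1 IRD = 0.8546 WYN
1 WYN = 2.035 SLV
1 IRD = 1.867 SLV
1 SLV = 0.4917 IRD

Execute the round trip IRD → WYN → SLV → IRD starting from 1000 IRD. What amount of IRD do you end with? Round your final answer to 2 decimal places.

1000 IRD × 0.8546 = 854.6 WYN
854.6 WYN × 2.035 = 1739.111 SLV
1739.111 SLV × 0.4917 = 855.1208787 IRD

855.12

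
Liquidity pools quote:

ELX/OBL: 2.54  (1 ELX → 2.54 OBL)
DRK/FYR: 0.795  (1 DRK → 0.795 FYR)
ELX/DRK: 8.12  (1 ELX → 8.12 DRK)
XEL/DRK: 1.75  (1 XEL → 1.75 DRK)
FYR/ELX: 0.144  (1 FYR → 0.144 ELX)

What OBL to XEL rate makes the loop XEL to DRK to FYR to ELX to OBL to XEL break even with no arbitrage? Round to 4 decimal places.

Known legs of the cycle: 1.75 × 0.795 × 0.144 × 2.54 = 0.5088636
For no arbitrage the full-cycle product must be 1, so the missing rate is 1 / 0.5088636 ≈ 1.965163.

1.9652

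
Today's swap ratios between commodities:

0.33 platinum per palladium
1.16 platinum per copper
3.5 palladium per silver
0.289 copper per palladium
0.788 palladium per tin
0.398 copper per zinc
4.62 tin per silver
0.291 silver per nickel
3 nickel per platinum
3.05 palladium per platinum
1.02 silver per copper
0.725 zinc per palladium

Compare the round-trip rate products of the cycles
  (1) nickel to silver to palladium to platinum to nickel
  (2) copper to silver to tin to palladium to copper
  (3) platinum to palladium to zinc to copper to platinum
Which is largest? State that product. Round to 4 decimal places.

(1) 0.291 × 3.5 × 0.33 × 3 = 1.00832
(2) 1.02 × 4.62 × 0.788 × 0.289 = 1.07316
(3) 3.05 × 0.725 × 0.398 × 1.16 = 1.02089
Highest is cycle (2) at 1.0732 (>1, arbitrage).

1.0732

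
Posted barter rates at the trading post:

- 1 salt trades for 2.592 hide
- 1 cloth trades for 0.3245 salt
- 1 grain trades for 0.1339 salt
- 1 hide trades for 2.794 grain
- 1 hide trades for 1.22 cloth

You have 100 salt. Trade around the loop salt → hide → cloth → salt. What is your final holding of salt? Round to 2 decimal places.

100 salt × 2.592 = 259.2 hide
259.2 hide × 1.22 = 316.224 cloth
316.224 cloth × 0.3245 = 102.614688 salt

102.61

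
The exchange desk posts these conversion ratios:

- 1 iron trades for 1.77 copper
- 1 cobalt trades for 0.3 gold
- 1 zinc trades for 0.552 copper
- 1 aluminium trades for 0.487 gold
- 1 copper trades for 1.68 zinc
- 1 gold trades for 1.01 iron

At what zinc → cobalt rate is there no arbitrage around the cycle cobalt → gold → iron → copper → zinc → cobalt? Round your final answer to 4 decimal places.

Known legs of the cycle: 0.3 × 1.01 × 1.77 × 1.68 = 0.9010008
For no arbitrage the full-cycle product must be 1, so the missing rate is 1 / 0.9010008 ≈ 1.109877.

1.1099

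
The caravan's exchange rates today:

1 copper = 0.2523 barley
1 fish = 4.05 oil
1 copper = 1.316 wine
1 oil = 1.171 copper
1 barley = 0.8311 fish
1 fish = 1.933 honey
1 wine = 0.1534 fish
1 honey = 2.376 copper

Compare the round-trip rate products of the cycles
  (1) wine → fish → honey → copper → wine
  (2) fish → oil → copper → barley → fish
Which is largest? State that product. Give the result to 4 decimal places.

(1) 0.1534 × 1.933 × 2.376 × 1.316 = 0.92717
(2) 4.05 × 1.171 × 0.2523 × 0.8311 = 0.99445
Highest is cycle (2) at 0.9944 (≤1, no arbitrage).

0.9944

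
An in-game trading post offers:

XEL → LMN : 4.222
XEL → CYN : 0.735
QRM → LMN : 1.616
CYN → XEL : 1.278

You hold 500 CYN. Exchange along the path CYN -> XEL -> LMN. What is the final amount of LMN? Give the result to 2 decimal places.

2697.86

500 CYN × 1.278 = 639 XEL
639 XEL × 4.222 = 2697.858 LMN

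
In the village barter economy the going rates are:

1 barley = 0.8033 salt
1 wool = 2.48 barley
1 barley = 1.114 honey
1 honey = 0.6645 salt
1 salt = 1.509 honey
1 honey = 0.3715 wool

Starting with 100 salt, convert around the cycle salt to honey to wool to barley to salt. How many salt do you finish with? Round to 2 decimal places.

111.68

100 salt × 1.509 = 150.9 honey
150.9 honey × 0.3715 = 56.05935 wool
56.05935 wool × 2.48 = 139.027188 barley
139.027188 barley × 0.8033 = 111.6805401204 salt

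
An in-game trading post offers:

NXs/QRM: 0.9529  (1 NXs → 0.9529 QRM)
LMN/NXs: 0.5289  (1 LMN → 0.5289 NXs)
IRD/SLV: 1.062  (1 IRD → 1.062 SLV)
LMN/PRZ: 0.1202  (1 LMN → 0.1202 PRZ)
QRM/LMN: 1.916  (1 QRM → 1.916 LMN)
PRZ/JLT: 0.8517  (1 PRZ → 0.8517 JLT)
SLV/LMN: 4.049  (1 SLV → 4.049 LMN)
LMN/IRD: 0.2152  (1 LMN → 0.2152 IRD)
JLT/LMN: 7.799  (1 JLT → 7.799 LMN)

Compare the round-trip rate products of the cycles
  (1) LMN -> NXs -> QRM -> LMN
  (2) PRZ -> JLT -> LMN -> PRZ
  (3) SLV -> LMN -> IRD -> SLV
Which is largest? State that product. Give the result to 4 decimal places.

(1) 0.5289 × 0.9529 × 1.916 = 0.96564
(2) 0.8517 × 7.799 × 0.1202 = 0.79842
(3) 4.049 × 0.2152 × 1.062 = 0.92537
Highest is cycle (1) at 0.9656 (≤1, no arbitrage).

0.9656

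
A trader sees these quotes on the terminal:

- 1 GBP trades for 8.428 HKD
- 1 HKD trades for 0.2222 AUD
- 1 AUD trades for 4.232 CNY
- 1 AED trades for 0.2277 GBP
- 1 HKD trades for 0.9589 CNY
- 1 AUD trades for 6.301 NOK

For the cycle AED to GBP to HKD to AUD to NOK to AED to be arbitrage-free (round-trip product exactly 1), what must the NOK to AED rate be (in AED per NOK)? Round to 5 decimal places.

0.37219

Known legs of the cycle: 0.2277 × 8.428 × 0.2222 × 6.301 = 2.68683558637032
For no arbitrage the full-cycle product must be 1, so the missing rate is 1 / 2.68683558637032 ≈ 0.3721850.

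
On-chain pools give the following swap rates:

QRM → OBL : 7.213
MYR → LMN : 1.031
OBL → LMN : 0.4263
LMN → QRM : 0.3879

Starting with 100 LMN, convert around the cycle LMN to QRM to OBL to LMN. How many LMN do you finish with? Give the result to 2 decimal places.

119.28

100 LMN × 0.3879 = 38.79 QRM
38.79 QRM × 7.213 = 279.79227 OBL
279.79227 OBL × 0.4263 = 119.275444701 LMN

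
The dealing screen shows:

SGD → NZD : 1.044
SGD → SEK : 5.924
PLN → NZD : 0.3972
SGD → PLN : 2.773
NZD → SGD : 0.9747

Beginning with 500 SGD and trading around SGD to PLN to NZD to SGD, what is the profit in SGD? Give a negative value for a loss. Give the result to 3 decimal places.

36.785

500 SGD × 2.773 = 1386.5 PLN
1386.5 PLN × 0.3972 = 550.7178 NZD
550.7178 NZD × 0.9747 = 536.78463966 SGD
Net change: 536.78463966 − 500 = 36.78463966 SGD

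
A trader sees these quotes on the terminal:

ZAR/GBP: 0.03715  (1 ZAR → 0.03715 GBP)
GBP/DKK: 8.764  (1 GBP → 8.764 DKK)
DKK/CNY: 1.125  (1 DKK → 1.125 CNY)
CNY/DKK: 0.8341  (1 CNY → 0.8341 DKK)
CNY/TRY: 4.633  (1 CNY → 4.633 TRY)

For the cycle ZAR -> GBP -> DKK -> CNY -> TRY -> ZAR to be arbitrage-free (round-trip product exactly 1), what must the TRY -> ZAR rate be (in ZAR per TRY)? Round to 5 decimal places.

Known legs of the cycle: 0.03715 × 8.764 × 1.125 × 4.633 = 1.696977209025
For no arbitrage the full-cycle product must be 1, so the missing rate is 1 / 1.696977209025 ≈ 0.5892831.

0.58928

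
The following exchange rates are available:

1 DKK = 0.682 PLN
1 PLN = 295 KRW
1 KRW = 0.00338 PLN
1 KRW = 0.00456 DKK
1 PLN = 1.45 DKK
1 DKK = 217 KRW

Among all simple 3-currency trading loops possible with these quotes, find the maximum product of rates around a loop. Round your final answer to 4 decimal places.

DKK→KRW→PLN→DKK: 217 × 0.00338 × 1.45 = 1.06352
DKK→PLN→KRW→DKK: 0.682 × 295 × 0.00456 = 0.91743
Maximum is DKK→KRW→PLN→DKK at 1.0635; arbitrage exists.

1.0635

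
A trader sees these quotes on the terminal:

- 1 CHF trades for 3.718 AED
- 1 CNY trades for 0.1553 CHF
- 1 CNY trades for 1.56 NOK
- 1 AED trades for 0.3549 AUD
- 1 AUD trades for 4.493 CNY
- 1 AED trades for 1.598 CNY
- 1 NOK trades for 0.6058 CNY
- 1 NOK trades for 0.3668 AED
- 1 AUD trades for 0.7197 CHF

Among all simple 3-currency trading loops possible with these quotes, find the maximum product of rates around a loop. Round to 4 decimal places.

0.9497

AED→AUD→CHF→AED: 0.3549 × 0.7197 × 3.718 = 0.94966
AED→CNY→CHF→AED: 1.598 × 0.1553 × 3.718 = 0.92269
NOK→AED→CNY→NOK: 0.3668 × 1.598 × 1.56 = 0.91439
Maximum is AED→AUD→CHF→AED at 0.9497; no arbitrage — every cycle loses value.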